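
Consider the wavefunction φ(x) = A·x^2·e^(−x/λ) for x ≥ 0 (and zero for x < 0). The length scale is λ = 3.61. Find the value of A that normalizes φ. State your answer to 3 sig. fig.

A ≈ 0.0466

Normalization requires ∫|φ|² dx = 1, integrated from 0 to ∞.
With ∫₀^∞ x^4 e^(−αx) dx = 4!/α^5, carrying out the integral gives A² · 3·λ^5/4.
So A² = (3·λ^5/4)^(−1).
With λ = 3.61: A² = 0.002175 and A = 0.04663.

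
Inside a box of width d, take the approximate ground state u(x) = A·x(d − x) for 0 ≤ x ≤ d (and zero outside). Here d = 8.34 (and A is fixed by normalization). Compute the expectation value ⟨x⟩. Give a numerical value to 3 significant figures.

⟨x⟩ ≈ 4.17

⟨x⟩ = ∫ x |u|² dx over the full domain.
The ratio of the moment integral to the normalization integral gives ⟨x⟩ = d/2.
Putting d = 8.34 gives 4.170.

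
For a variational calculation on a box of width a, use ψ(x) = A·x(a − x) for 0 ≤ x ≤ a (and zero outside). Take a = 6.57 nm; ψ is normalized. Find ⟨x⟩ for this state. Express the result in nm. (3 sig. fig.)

⟨x⟩ ≈ 3.29 nm

By definition ⟨x⟩ = ∫ x |ψ(x)|² dx.
The ratio of the moment integral to the normalization integral gives ⟨x⟩ = a/2.
Putting a = 6.57 gives 3.285.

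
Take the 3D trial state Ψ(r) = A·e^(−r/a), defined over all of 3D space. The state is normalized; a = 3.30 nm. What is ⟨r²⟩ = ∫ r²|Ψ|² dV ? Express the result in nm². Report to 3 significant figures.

⟨r^2⟩ ≈ 32.7 nm^2

The expectation value is the |Ψ|²-weighted average of r^2: ∫ r^2|Ψ|² 4πr² dr.
Since the A² factors cancel between numerator and denominator, ⟨r²⟩ = 3·a^2.
With a = 3.30, ⟨r^2⟩ = 32.67.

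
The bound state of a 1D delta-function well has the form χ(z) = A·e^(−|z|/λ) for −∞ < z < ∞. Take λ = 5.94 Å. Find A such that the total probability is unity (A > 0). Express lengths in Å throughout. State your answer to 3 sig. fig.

We need A² ∫|f|² dz = 1, taking the integral from −∞ to ∞.
Using ∫₀^∞ zⁿ e^(−αz) dz = n!/αⁿ⁺¹, the integral (without the A² prefactor) comes out to λ.
Setting this equal to 1 gives A² = 1/(λ).
With λ = 5.94: A² = 0.1684 and A = 0.4103.

A ≈ 0.410 Å^(-1/2)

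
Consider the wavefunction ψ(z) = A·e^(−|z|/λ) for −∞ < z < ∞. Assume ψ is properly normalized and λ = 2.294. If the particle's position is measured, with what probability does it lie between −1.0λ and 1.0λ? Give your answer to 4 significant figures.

P = ∫_{−1.0λ}^{1.0λ} |ψ(z)|² dz.
Since A² = 1/(λ), this is the region integral divided by the full normalization integral.
Both integrals are even about z = 0, so only the z ≥ 0 halves are needed (the factors of 2 cancel). Let u = z/λ; then A² and the length scale cancel, so P = ∫_{0}^{1.0} e^(-2·u) du ÷ ∫_{0}^{∞} e^(-2·u) du.
With ∫ e^(-2·u) du = -e^(-2·u)/2 + C, the region integral is 1/2 - e^(-2)/2 and the full one is 1/2.
This works out to P = 0.86466.

P ≈ 0.8647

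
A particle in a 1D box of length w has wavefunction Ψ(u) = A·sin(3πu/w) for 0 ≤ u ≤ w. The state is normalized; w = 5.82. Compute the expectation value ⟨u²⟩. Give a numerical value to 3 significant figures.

⟨u²⟩ = ∫ u^2 |Ψ|² du over the full domain.
With ∫₀^w sin²(nπu/w) du = w/2, since the A² factors cancel between numerator and denominator, ⟨u²⟩ = -w^2/(18·π^2) + w^2/3.
With w = 5.82, ⟨u^2⟩ = 11.10.

⟨u^2⟩ ≈ 11.1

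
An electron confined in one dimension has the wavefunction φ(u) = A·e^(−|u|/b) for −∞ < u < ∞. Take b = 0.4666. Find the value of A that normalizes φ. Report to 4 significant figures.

A ≈ 1.464

The normalization condition is ∫|φ|² du = 1 from −∞ to ∞.
The integral (without the A² prefactor) comes out to b.
So A² = (b)^(−1).
Substituting b = 0.4666 gives A² = 2.1432, so A = 1.4640.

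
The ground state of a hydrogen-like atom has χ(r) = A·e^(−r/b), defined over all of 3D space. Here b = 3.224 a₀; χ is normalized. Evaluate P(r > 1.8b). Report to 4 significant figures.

P = ∫ |χ|² 4πr² dr over r > 1.8b.
The full normalization integral is A²·[π·b^3] = 1, fixing A².
Substituting u = r/b, A², 4π and the length scale all cancel in the ratio: P = ∫_{1.8}^{∞} u^2·e^(-2·u) du / ∫_{0}^{∞} u^2·e^(-2·u) du.
Using ∫ u^2·e^(-2·u) du = -(2·u^2 + 2·u + 1)·e^(-2·u)/4, the numerator is 277·e^(-18/5)/100 and the denominator is 1/4.
This evaluates to P = 0.30275.

P ≈ 0.3027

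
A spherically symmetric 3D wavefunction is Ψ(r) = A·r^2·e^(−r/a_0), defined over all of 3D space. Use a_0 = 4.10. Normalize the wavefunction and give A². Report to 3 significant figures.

A^2 ≈ 7.26E-7

Require ∫ |Ψ|² 4πr² dr = 1 over the whole domain.
In 3D with spherical symmetry the volume element is 4πr² dr.
Using ∫₀^∞ rⁿ e^(−αr) dr = n!/αⁿ⁺¹, with Ψ = A·r^2·e^(−r/a_0), the integral evaluates to A²·[45·π·a_0^7/2].
With a_0 = 4.10: A² = 7.264E-7 and A = 0.0008523.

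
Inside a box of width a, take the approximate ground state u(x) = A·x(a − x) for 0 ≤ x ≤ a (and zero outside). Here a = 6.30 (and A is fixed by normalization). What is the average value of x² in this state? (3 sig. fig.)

⟨x²⟩ = ∫ x^2 |u|² dx over the full domain.
Expanding the polynomial and integrating term by term, the ratio of the moment integral to the normalization integral gives ⟨x²⟩ = 2·a^2/7.
With a = 6.30, ⟨x^2⟩ = 11.34.

⟨x^2⟩ ≈ 11.3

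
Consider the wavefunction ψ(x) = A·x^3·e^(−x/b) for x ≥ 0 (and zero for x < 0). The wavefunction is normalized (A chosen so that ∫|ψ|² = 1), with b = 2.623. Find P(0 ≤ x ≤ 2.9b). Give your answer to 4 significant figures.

|ψ|² is the probability density, so P = ∫_{0}^{2.9b} |ψ|² dx.
With A² fixed by ∫|ψ|² = 1, i.e. A² = (45·b^7/8)^(−1), substitute and integrate.
Substituting u = x/b, A² and the length scale cancel in the ratio: P = ∫_{0}^{2.9} u^6·e^(-2·u) du / ∫_{0}^{∞} u^6·e^(-2·u) du.
Using ∫ u^6·e^(-2·u) du = -(4·u^6 + 12·u^5 + 30·u^4 + 60·u^3 + 90·u^2 + 90·u + 45)·e^(-2·u)/8, the numerator is ≈ 2.03405 and the denominator is 45/8.
Evaluating gives P = 0.36161.

P ≈ 0.3616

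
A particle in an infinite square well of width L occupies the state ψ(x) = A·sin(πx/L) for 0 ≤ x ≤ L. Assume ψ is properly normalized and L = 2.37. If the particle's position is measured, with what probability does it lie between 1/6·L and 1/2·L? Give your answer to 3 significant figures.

|ψ|² is the probability density, so P = ∫_{1/6·L}^{1/2·L} |ψ|² dx.
Since A² = 1/(L/2), this is the region integral divided by the full normalization integral.
In terms of u = x/L (A² and the length scale cancel between numerator and denominator), P = [∫_{1/6}^{1/2} sin(π·u)^2 du] / [∫_{0}^{1} sin(π·u)^2 du].
An antiderivative of sin(π·u)^2 is u/2 - sin(2·π·u)/(4·π); evaluating from 1/6 to 1/2 gives √(3)/(8·π) + 1/6, while the full integral is 1/2.
The result is P = (√(3)/4 + π/3)/π.

P ≈ 0.471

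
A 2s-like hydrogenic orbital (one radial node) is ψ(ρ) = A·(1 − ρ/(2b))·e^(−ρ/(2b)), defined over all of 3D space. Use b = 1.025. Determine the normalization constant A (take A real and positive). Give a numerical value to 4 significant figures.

A ≈ 0.1922

We need A² ∫|f|² 4πρ² dρ = 1, taking the integral from 0 to ∞.
With ∫₀^∞ ρ^4 e^(−αρ) dρ = 4!/α^5, the integral (without the A² prefactor) comes out to 8·π·b^3.
Hence A² = 1/[8·π·b^3].
Substituting b = 1.025 gives A² = 0.036948, so A = 0.19222.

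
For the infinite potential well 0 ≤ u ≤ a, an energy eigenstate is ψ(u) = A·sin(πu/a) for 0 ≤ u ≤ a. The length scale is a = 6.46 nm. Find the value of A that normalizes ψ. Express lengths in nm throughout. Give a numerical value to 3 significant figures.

A ≈ 0.556 nm^(-1/2)

Require ∫ |ψ|² du = 1 over the whole domain.
Using sin²θ = (1 − cos 2θ)/2, ∫|ψ|² du = A²·(a/2).
So A² = (a/2)^(−1).
Substituting a = 6.46 gives A² = 0.3096, so A = 0.5564.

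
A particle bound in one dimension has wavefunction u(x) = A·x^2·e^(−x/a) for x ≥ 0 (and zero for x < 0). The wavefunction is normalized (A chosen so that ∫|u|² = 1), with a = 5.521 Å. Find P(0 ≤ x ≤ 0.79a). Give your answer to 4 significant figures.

P ≈ 0.02260

P = ∫_{0}^{0.79a} |u(x)|² dx.
Since A² = 1/(3·a^5/4), this is the region integral divided by the full normalization integral.
Substituting t = x/a, A² and the length scale cancel in the ratio: P = ∫_{0}^{0.79} t^4·e^(-2·t) dt / ∫_{0}^{∞} t^4·e^(-2·t) dt.
With ∫ t^4·e^(-2·t) dt = -(t^4/2 + t^3 + 3·t^2/2 + 3·t/2 + 3/4)·e^(-2·t) + C, the region integral is ≈ 0.0169471 and the full one is 3/4.
The result is P = 0.022596.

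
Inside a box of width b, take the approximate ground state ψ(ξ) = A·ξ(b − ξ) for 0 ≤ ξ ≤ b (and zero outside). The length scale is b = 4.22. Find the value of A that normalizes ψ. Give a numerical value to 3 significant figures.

Require ∫ |ψ|² dξ = 1 over the whole domain.
Expanding the polynomial and integrating term by term, ∫|ψ|² dξ = A²·(b^5/30).
Setting this equal to 1 gives A² = 1/(b^5/30).
Substituting b = 4.22 gives A² = 0.02242, so A = 0.1497.

A ≈ 0.150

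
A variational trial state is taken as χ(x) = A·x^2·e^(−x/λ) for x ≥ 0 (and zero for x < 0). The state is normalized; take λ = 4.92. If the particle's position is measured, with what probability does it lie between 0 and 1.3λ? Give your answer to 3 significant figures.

The probability is P = ∫ |χ|² dx over [0, 1.3λ].
Since A² = 1/(3·λ^5/4), this is the region integral divided by the full normalization integral.
In terms of u = x/λ (A² and the length scale cancel between numerator and denominator), P = [∫_{0}^{1.3} u^4·e^(-2·u) du] / [∫_{0}^{∞} u^4·e^(-2·u) du].
Using ∫ u^4·e^(-2·u) du = -(u^4/2 + u^3 + 3·u^2/2 + 3·u/2 + 3/4)·e^(-2·u), the numerator is ≈ 0.091932 and the denominator is 3/4.
Taking the ratio, P = 0.1226.

P ≈ 0.123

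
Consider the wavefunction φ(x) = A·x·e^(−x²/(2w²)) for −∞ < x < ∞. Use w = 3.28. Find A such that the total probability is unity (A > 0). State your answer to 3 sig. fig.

The normalization condition is ∫|φ|² dx = 1 from −∞ to ∞.
Carrying out the integral gives A² · √(π)·w^3/2.
Substituting w = 3.28 gives A² = 0.03198, so A = 0.1788.

A ≈ 0.179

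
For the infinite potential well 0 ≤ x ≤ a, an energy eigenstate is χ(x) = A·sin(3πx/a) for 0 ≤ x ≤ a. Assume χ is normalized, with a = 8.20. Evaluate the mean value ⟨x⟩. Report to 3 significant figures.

⟨x⟩ ≈ 4.10

The expectation value is the |χ|²-weighted average of x: ∫ x|χ|² dx.
The ratio of the moment integral to the normalization integral gives ⟨x⟩ = a/2.
With a = 8.20, ⟨x⟩ = 4.100.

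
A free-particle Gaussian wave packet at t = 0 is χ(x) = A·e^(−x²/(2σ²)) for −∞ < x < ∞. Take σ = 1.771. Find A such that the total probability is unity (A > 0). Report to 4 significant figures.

The normalization condition is ∫|χ|² dx = 1 from −∞ to ∞.
∫|χ|² dx = A²·(√(π)·σ).
Setting this equal to 1 gives A² = 1/(√(π)·σ).
Plugging in σ = 1.771 yields A = 0.56442.

A ≈ 0.5644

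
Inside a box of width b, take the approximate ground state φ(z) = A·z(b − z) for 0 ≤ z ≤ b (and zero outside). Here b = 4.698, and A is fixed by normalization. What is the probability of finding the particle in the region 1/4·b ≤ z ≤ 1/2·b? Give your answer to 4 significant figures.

P ≈ 0.3965

P = ∫_{1/4·b}^{1/2·b} |φ(z)|² dz.
With A² fixed by ∫|φ|² = 1, i.e. A² = (b^5/30)^(−1), substitute and integrate.
In terms of u = z/b (A² and the length scale cancel between numerator and denominator), P = [∫_{1/4}^{1/2} u^2·(1 - u)^2 du] / [∫_{0}^{1} u^2·(1 - u)^2 du].
Using ∫ u^2·(1 - u)^2 du = u^3·(6·u^2 - 15·u + 10)/30, the numerator is ≈ 0.0132161 and the denominator is 1/30.
This works out to P = 203/512.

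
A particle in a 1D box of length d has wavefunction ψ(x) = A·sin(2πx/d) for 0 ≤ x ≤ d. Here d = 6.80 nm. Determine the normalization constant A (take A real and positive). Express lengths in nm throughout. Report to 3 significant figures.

Require ∫ |ψ|² dx = 1 over the whole domain.
With ψ = A·sin(2πx/d), the integral evaluates to A²·[d/2].
So A² = (d/2)^(−1).
Plugging in d = 6.80 yields A = 0.5423.

A ≈ 0.542 nm^(-1/2)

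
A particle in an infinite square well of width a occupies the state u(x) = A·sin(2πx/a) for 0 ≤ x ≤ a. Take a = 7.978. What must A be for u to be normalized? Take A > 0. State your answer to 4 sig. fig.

Require ∫ |u|² dx = 1 over the whole domain.
With ∫₀^a sin²(nπx/a) dx = a/2, ∫|u|² dx = A²·(a/2).
Hence A² = 1/[a/2].
Plugging in a = 7.978 yields A = 0.50069.

A ≈ 0.5007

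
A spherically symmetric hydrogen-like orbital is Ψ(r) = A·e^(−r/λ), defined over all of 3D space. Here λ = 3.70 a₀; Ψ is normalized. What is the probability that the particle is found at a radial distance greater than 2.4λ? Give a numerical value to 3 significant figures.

P = ∫ |Ψ|² 4πr² dr over r > 2.4λ.
A² is fixed by ∫₀^∞ 4πr²|Ψ|² dr = 1, i.e. A² = (π·λ^3)^(−1).
Substituting u = r/λ, A², 4π and the length scale all cancel in the ratio: P = ∫_{2.4}^{∞} u^2·e^(-2·u) du / ∫_{0}^{∞} u^2·e^(-2·u) du.
With ∫ u^2·e^(-2·u) du = -(2·u^2 + 2·u + 1)·e^(-2·u)/4 + C, the region integral is 433·e^(-24/5)/100 and the full one is 1/4.
This evaluates to P = 0.1425.

P ≈ 0.143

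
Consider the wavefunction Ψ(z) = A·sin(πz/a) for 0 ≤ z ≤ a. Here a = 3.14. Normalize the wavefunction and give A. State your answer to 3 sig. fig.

A ≈ 0.798

Require ∫ |Ψ|² dz = 1 over the whole domain.
Using sin²θ = (1 − cos 2θ)/2, the integral (without the A² prefactor) comes out to a/2.
Hence A² = 1/[a/2].
With a = 3.14: A² = 0.6369 and A = 0.7981.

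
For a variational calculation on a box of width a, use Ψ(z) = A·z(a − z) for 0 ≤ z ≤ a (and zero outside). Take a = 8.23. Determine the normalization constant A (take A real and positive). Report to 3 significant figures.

Require ∫ |Ψ|² dz = 1 over the whole domain.
Expanding the polynomial and integrating term by term, the integral (without the A² prefactor) comes out to a^5/30.
Plugging in a = 8.23 yields A = 0.02819.

A ≈ 0.0282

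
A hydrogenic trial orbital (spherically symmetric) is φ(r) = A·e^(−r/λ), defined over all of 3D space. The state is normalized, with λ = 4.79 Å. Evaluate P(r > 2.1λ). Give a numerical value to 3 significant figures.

P ≈ 0.210

Integrate the radial probability density 4πr²|φ|² over r > 2.1λ.
Normalization gives A² = 1/(π·λ^3).
Substituting u = r/λ, A², 4π and the length scale all cancel in the ratio: P = ∫_{2.1}^{∞} u^2·e^(-2·u) du / ∫_{0}^{∞} u^2·e^(-2·u) du.
An antiderivative of u^2·e^(-2·u) is -(2·u^2 + 2·u + 1)·e^(-2·u)/4; evaluating from 2.1 to ∞ gives 701·e^(-21/5)/200, while the full integral is 1/4.
This evaluates to P = 0.2102.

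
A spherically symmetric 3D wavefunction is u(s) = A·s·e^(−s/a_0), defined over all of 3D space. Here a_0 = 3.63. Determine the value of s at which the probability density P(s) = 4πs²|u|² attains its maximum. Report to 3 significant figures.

s ≈ 7.26

Set d/ds [P(s) = 4πs²|u|²] = 0 and solve for s > 0.
Solving yields s = 2·a_0.
With a_0 = 3.63, the most probable radial distance is 7.260.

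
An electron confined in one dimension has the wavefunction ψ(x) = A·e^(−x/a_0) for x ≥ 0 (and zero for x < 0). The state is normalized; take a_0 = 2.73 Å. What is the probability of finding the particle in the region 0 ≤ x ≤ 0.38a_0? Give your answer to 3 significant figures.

P ≈ 0.532

The probability is P = ∫ |ψ|² dx over [0, 0.38a_0].
With A² fixed by ∫|ψ|² = 1, i.e. A² = (a_0/2)^(−1), substitute and integrate.
Let u = x/a_0; then A² and the length scale cancel, so P = ∫_{0}^{0.38} e^(-2·u) du ÷ ∫_{0}^{∞} e^(-2·u) du.
An antiderivative of e^(-2·u) is -e^(-2·u)/2; evaluating from 0 to 0.38 gives 1/2 - e^(-19/25)/2, while the full integral is 1/2.
Taking the ratio, P = 0.5323.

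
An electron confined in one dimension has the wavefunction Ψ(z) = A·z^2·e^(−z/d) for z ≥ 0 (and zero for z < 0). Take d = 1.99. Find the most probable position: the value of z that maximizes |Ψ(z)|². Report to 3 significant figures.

z ≈ 3.98

The maximum of |Ψ(z)|² occurs where its derivative vanishes.
This gives z = 2·d.
With d = 1.99, the most probable position is 3.980.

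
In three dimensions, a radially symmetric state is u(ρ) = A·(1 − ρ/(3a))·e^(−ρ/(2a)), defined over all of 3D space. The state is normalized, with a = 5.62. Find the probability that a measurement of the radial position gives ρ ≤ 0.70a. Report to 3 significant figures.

P ≈ 0.0710

P = ∫ |u|² 4πρ² dρ over ρ ≤ 0.70a.
A² is fixed by ∫₀^∞ 4πρ²|u|² dρ = 1, i.e. A² = (8·π·a^3/3)^(−1).
Let t = ρ/a; then A², 4π and the length scale all cancel, so P = ∫_{0}^{0.70} t^2·(1 - t/3)^2·e^(-t) dt ÷ ∫_{0}^{∞} t^2·(1 - t/3)^2·e^(-t) dt.
An antiderivative of t^2·(1 - t/3)^2·e^(-t) is (-t^4 + 2·t^3 - 3·t^2 - 6·t - 6)·e^(-t)/9; evaluating from 0 to 0.70 gives ≈ 0.047364, while the full integral is 2/3.
This evaluates to P = 0.07105.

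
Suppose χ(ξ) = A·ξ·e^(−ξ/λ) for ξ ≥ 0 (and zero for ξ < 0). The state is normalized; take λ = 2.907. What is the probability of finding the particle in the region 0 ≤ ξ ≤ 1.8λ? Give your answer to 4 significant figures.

P ≈ 0.6973

The probability is P = ∫ |χ|² dξ over [0, 1.8λ].
With A² fixed by ∫|χ|² = 1, i.e. A² = (λ^3/4)^(−1), substitute and integrate.
Let u = ξ/λ; then A² and the length scale cancel, so P = ∫_{0}^{1.8} u^2·e^(-2·u) du ÷ ∫_{0}^{∞} u^2·e^(-2·u) du.
An antiderivative of u^2·e^(-2·u) is -(2·u^2 + 2·u + 1)·e^(-2·u)/4; evaluating from 0 to 1.8 gives 1/4 - 277·e^(-18/5)/100, while the full integral is 1/4.
The result is P = 0.69725.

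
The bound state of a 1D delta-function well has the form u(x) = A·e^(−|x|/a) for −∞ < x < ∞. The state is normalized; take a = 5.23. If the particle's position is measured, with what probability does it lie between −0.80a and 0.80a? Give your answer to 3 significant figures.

The probability is P = ∫ |u|² dx over [−0.80a, 0.80a].
Since A² = 1/(a), this is the region integral divided by the full normalization integral.
Both integrals are even about x = 0, so only the x ≥ 0 halves are needed (the factors of 2 cancel). In terms of t = x/a (A² and the length scale cancel between numerator and denominator), P = [∫_{0}^{0.80} e^(-2·t) dt] / [∫_{0}^{∞} e^(-2·t) dt].
With ∫ e^(-2·t) dt = -e^(-2·t)/2 + C, the region integral is 1/2 - e^(-8/5)/2 and the full one is 1/2.
The result is P = 0.7981.

P ≈ 0.798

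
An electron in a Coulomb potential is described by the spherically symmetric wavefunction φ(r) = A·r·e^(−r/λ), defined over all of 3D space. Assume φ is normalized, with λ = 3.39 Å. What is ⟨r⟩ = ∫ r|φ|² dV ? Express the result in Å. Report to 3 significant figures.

⟨r⟩ = ∫ r |φ|² 4πr² dr over the full domain.
Evaluating both integrals, ⟨r⟩ = 5·λ/2.
Putting λ = 3.39 gives 8.475.

⟨r⟩ ≈ 8.48 Å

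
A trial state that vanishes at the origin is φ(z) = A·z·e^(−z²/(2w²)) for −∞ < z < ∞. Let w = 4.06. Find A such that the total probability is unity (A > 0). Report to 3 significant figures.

The normalization condition is ∫|φ|² dz = 1 from −∞ to ∞.
Using the Gaussian integral ∫_{−∞}^{∞} e^(−αz²) dz = √(π/α), the integral (without the A² prefactor) comes out to √(π)·w^3/2.
Plugging in w = 4.06 yields A = 0.1298.

A ≈ 0.130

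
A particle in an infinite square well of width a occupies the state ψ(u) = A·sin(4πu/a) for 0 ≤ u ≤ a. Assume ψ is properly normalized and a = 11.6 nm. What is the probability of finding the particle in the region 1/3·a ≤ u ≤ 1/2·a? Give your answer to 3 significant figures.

P ≈ 0.201

P = ∫_{1/3·a}^{1/2·a} |ψ(u)|² du.
Since A² = 1/(a/2), this is the region integral divided by the full normalization integral.
Let t = u/a; then A² and the length scale cancel, so P = ∫_{1/3}^{1/2} sin(4·π·t)^2 dt ÷ ∫_{0}^{1} sin(4·π·t)^2 dt.
With ∫ sin(4·π·t)^2 dt = t/2 - sin(4·π·t)·cos(4·π·t)/(8·π) + C, the region integral is √(3)/(32·π) + 1/12 and the full one is 1/2.
Evaluating gives P = (√(3)/16 + π/6)/π.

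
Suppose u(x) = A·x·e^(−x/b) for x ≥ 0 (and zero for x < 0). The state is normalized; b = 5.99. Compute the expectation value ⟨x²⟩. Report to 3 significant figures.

⟨x^2⟩ ≈ 108

By definition ⟨x²⟩ = ∫ x^2 |u(x)|² dx.
The ratio of the moment integral to the normalization integral gives ⟨x²⟩ = 3·b^2.
With b = 5.99, ⟨x^2⟩ = 107.6.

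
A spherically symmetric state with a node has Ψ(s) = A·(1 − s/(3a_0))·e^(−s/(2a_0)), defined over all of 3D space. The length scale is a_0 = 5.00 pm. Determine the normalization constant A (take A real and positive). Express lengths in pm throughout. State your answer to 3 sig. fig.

Require ∫ |Ψ|² 4πs² ds = 1 over the whole domain.
With Ψ = A·(1 − s/(3a_0))·e^(−s/(2a_0)), the integral evaluates to A²·[8·π·a_0^3/3].
So A² = (8·π·a_0^3/3)^(−1).
With a_0 = 5.00: A² = 0.0009549 and A = 0.03090.

A ≈ 0.0309 pm^(-3/2)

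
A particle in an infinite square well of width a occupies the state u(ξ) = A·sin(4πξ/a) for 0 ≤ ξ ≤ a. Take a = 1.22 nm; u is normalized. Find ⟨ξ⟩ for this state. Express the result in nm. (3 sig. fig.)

⟨ξ⟩ ≈ 0.610 nm

By definition ⟨ξ⟩ = ∫ ξ |u(ξ)|² dξ.
With ∫₀^a sin²(nπξ/a) dξ = a/2, evaluating both integrals, ⟨ξ⟩ = a/2.
With a = 1.22, ⟨ξ⟩ = 0.6100.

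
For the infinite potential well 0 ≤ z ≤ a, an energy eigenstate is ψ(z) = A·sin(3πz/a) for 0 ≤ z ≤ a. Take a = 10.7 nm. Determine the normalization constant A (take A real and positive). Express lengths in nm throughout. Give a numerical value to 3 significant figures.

The normalization condition is ∫|ψ|² dz = 1 from 0 to a.
With ∫₀^a sin²(nπz/a) dz = a/2, with ψ = A·sin(3πz/a), the integral evaluates to A²·[a/2].
So A² = (a/2)^(−1).
Substituting a = 10.7 gives A² = 0.1869, so A = 0.4323.

A ≈ 0.432 nm^(-1/2)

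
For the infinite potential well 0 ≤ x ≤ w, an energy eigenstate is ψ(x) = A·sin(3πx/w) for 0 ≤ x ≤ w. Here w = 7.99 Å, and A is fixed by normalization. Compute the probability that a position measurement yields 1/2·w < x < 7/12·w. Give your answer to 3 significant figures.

The probability is P = ∫ |ψ|² dx over [1/2·w, 7/12·w].
With A² fixed by ∫|ψ|² = 1, i.e. A² = (w/2)^(−1), substitute and integrate.
In terms of u = x/w (A² and the length scale cancel between numerator and denominator), P = [∫_{1/2}^{7/12} sin(3·π·u)^2 du] / [∫_{0}^{1} sin(3·π·u)^2 du].
Using ∫ sin(3·π·u)^2 du = u/2 - sin(6·π·u)/(12·π), the numerator is 1/(12·π) + 1/24 and the denominator is 1/2.
This works out to P = (2 + π)/(12·π).

P ≈ 0.136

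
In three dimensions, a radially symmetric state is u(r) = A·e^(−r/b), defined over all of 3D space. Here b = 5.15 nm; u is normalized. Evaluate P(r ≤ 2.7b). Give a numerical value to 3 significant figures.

P ≈ 0.905

With dV = 4πr²dr, the probability is ∫|u|² dV over r ≤ 2.7b.
Normalization gives A² = 1/(π·b^3).
Substituting t = r/b, A², 4π and the length scale all cancel in the ratio: P = ∫_{0}^{2.7} t^2·e^(-2·t) dt / ∫_{0}^{∞} t^2·e^(-2·t) dt.
Using ∫ t^2·e^(-2·t) dt = -(2·t^2 + 2·t + 1)·e^(-2·t)/4, the numerator is 1/4 - 1049·e^(-27/5)/200 and the denominator is 1/4.
Taking the ratio yields P = 0.9052.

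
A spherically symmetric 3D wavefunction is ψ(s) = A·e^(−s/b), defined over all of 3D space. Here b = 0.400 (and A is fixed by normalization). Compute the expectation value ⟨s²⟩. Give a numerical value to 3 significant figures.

⟨s²⟩ = ∫ s^2 |ψ|² 4πs² ds over the full domain.
Recall ∫₀^∞ s^m e^(−s/β) ds = m!·β^(m+1), the ratio of the moment integral to the normalization integral gives ⟨s²⟩ = 3·b^2.
With b = 0.400, ⟨s^2⟩ = 0.4800.

⟨s^2⟩ ≈ 0.480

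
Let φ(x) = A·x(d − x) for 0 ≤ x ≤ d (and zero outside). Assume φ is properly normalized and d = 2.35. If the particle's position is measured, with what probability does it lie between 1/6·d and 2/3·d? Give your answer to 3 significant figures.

P ≈ 0.755

P = ∫_{1/6·d}^{2/3·d} |φ(x)|² dx.
Since A² = 1/(d^5/30), this is the region integral divided by the full normalization integral.
In terms of u = x/d (A² and the length scale cancel between numerator and denominator), P = [∫_{1/6}^{2/3} u^2·(1 - u)^2 du] / [∫_{0}^{1} u^2·(1 - u)^2 du].
With ∫ u^2·(1 - u)^2 du = u^3·(6·u^2 - 15·u + 10)/30 + C, the region integral is 163/6480 and the full one is 1/30.
Taking the ratio, P = 163/216.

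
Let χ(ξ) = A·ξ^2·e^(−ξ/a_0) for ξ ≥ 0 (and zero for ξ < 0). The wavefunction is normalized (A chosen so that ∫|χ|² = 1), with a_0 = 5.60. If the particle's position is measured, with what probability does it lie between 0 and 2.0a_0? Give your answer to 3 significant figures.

|χ|² is the probability density, so P = ∫_{0}^{2.0a_0} |χ|² dξ.
The normalization integral ∫|χ|²dξ over the whole domain equals 3·a_0^5/4·A², and A² cancels in the ratio.
Let u = ξ/a_0; then A² and the length scale cancel, so P = ∫_{0}^{2.0} u^4·e^(-2·u) du ÷ ∫_{0}^{∞} u^4·e^(-2·u) du.
Using ∫ u^4·e^(-2·u) du = -(u^4/2 + u^3 + 3·u^2/2 + 3·u/2 + 3/4)·e^(-2·u), the numerator is 3/4 - 103·e^(-4)/4 and the denominator is 3/4.
Taking the ratio, P = 0.3712.

P ≈ 0.371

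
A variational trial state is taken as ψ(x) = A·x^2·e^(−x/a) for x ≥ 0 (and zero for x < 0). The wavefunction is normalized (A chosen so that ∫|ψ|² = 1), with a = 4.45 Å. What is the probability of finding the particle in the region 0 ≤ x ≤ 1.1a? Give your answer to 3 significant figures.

The probability is P = ∫ |ψ|² dx over [0, 1.1a].
With A² fixed by ∫|ψ|² = 1, i.e. A² = (3·a^5/4)^(−1), substitute and integrate.
In terms of u = x/a (A² and the length scale cancel between numerator and denominator), P = [∫_{0}^{1.1} u^4·e^(-2·u) du] / [∫_{0}^{∞} u^4·e^(-2·u) du].
Using ∫ u^4·e^(-2·u) du = -(u^4/2 + u^3 + 3·u^2/2 + 3·u/2 + 3/4)·e^(-2·u), the numerator is ≈ 0.054372 and the denominator is 3/4.
Taking the ratio, P = 0.07250.

P ≈ 0.0725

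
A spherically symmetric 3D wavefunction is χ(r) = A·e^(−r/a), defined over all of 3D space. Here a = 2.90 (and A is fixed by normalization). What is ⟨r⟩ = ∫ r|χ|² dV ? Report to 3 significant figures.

⟨r⟩ = ∫ r |χ|² 4πr² dr over the full domain.
The ratio of the moment integral to the normalization integral gives ⟨r⟩ = 3·a/2.
With a = 2.90, ⟨r⟩ = 4.350.

⟨r⟩ ≈ 4.35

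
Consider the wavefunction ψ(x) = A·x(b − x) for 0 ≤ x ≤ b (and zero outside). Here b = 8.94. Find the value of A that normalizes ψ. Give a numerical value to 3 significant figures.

Normalization requires ∫|ψ|² dx = 1, integrated from 0 to b.
Expanding the polynomial and integrating term by term, the integral (without the A² prefactor) comes out to b^5/30.
So A² = (b^5/30)^(−1).
With b = 8.94: A² = 0.0005253 and A = 0.02292.

A ≈ 0.0229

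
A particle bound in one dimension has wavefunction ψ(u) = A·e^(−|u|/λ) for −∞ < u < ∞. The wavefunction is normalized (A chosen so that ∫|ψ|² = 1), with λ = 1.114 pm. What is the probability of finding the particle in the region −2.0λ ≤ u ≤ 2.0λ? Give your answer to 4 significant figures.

The probability is P = ∫ |ψ|² du over [−2.0λ, 2.0λ].
Since A² = 1/(λ), this is the region integral divided by the full normalization integral.
By symmetry take twice the u ≥ 0 contribution in numerator and denominator; the 2's cancel. Substituting t = u/λ, A² and the length scale cancel in the ratio: P = ∫_{0}^{2.0} e^(-2·t) dt / ∫_{0}^{∞} e^(-2·t) dt.
With ∫ e^(-2·t) dt = -e^(-2·t)/2 + C, the region integral is 1/2 - e^(-4)/2 and the full one is 1/2.
The result is P = 0.98168.

P ≈ 0.9817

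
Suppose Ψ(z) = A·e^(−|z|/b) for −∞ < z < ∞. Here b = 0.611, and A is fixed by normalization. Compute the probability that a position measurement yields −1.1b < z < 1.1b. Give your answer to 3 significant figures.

P ≈ 0.889

P = ∫_{−1.1b}^{1.1b} |Ψ(z)|² dz.
The normalization integral ∫|Ψ|²dz over the whole domain equals b·A², and A² cancels in the ratio.
By symmetry take twice the z ≥ 0 contribution in numerator and denominator; the 2's cancel. Let u = z/b; then A² and the length scale cancel, so P = ∫_{0}^{1.1} e^(-2·u) du ÷ ∫_{0}^{∞} e^(-2·u) du.
An antiderivative of e^(-2·u) is -e^(-2·u)/2; evaluating from 0 to 1.1 gives 1/2 - e^(-11/5)/2, while the full integral is 1/2.
Taking the ratio, P = 0.8892.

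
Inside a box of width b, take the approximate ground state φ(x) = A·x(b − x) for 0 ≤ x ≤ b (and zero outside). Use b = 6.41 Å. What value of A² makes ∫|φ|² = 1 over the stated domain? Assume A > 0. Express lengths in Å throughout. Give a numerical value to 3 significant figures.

A^2 ≈ 0.00277 Å^(-5)

We need A² ∫|f|² dx = 1, taking the integral from 0 to b.
Expanding the polynomial and integrating term by term, ∫|φ|² dx = A²·(b^5/30).
So A² = (b^5/30)^(−1).
Substituting b = 6.41 gives A² = 0.002772, so A = 0.05265.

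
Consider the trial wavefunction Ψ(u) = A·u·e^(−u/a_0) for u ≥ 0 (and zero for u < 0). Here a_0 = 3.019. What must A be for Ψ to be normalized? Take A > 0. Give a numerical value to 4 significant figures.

We need A² ∫|f|² du = 1, taking the integral from 0 to ∞.
Using ∫₀^∞ uⁿ e^(−αu) du = n!/αⁿ⁺¹, ∫|Ψ|² du = A²·(a_0^3/4).
So A² = (a_0^3/4)^(−1).
Plugging in a_0 = 3.019 yields A = 0.38127.

A ≈ 0.3813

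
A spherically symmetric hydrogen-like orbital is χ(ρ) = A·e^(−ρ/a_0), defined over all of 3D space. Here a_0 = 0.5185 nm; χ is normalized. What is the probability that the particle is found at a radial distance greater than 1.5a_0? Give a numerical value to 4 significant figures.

With dV = 4πρ²dρ, the probability is ∫|χ|² dV over ρ > 1.5a_0.
A² is fixed by ∫₀^∞ 4πρ²|χ|² dρ = 1, i.e. A² = (π·a_0^3)^(−1).
Let u = ρ/a_0; then A², 4π and the length scale all cancel, so P = ∫_{1.5}^{∞} u^2·e^(-2·u) du ÷ ∫_{0}^{∞} u^2·e^(-2·u) du.
An antiderivative of u^2·e^(-2·u) is -(2·u^2 + 2·u + 1)·e^(-2·u)/4; evaluating from 1.5 to ∞ gives 17·e^(-3)/8, while the full integral is 1/4.
The region integral divided by the full integral gives P = 0.42319.

P ≈ 0.4232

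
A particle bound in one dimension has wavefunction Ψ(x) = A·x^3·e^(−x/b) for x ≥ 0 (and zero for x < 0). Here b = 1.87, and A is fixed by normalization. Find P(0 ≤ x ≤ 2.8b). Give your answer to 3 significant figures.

|Ψ|² is the probability density, so P = ∫_{0}^{2.8b} |Ψ|² dx.
Since A² = 1/(45·b^7/8), this is the region integral divided by the full normalization integral.
In terms of u = x/b (A² and the length scale cancel between numerator and denominator), P = [∫_{0}^{2.8} u^6·e^(-2·u) du] / [∫_{0}^{∞} u^6·e^(-2·u) du].
With ∫ u^6·e^(-2·u) du = -(4·u^6 + 12·u^5 + 30·u^4 + 60·u^3 + 90·u^2 + 90·u + 45)·e^(-2·u)/8 + C, the region integral is ≈ 1.8548 and the full one is 45/8.
This works out to P = 0.3297.

P ≈ 0.330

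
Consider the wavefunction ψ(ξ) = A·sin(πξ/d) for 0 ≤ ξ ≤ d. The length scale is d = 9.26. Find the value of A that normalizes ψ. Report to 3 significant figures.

A ≈ 0.465

Normalization requires ∫|ψ|² dξ = 1, integrated from 0 to d.
The integral (without the A² prefactor) comes out to d/2.
Setting this equal to 1 gives A² = 1/(d/2).
Substituting d = 9.26 gives A² = 0.2160, so A = 0.4647.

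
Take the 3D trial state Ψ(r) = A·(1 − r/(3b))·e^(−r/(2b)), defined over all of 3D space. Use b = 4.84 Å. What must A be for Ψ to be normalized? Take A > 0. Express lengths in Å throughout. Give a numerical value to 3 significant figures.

The normalization condition is ∫|Ψ|² 4πr² dr = 1 from 0 to ∞.
The angular integral contributes 4π, leaving ∫₀^∞ r²|Ψ|² dr.
Using ∫₀^∞ rⁿ e^(−αr) dr = n!/αⁿ⁺¹, with Ψ = A·(1 − r/(3b))·e^(−r/(2b)), the integral evaluates to A²·[8·π·b^3/3].
Hence A² = 1/[8·π·b^3/3].
Substituting b = 4.84 gives A² = 0.001053, so A = 0.03245.

A ≈ 0.0324 Å^(-3/2)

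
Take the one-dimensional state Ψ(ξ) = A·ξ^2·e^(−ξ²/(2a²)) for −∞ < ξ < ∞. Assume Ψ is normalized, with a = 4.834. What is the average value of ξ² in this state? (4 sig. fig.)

The expectation value is the |Ψ|²-weighted average of ξ^2: ∫ ξ^2|Ψ|² dξ.
Evaluating both integrals, ⟨ξ²⟩ = 5·a^2/2.
With a = 4.834, ⟨ξ^2⟩ = 58.419.

⟨ξ^2⟩ ≈ 58.42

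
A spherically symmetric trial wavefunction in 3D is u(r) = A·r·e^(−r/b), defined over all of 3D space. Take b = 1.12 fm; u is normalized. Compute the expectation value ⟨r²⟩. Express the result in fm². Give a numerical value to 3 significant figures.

⟨r^2⟩ ≈ 9.41 fm^2

The expectation value is the |u|²-weighted average of r^2: ∫ r^2|u|² 4πr² dr.
Using ∫₀^∞ rⁿ e^(−αr) dr = n!/αⁿ⁺¹, since the A² factors cancel between numerator and denominator, ⟨r²⟩ = 15·b^2/2.
Putting b = 1.12 gives 9.408.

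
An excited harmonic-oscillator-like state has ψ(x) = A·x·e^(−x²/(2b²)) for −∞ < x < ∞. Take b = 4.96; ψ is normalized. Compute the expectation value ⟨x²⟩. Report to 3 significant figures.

⟨x^2⟩ ≈ 36.9

By definition ⟨x²⟩ = ∫ x^2 |ψ(x)|² dx.
Since the A² factors cancel between numerator and denominator, ⟨x²⟩ = 3·b^2/2.
With b = 4.96, ⟨x^2⟩ = 36.90.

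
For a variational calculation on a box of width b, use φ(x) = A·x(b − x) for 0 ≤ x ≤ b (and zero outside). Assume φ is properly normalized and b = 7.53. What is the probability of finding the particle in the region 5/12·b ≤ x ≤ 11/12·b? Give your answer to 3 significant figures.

The probability is P = ∫ |φ|² dx over [5/12·b, 11/12·b].
Since A² = 1/(b^5/30), this is the region integral divided by the full normalization integral.
Substituting u = x/b, A² and the length scale cancel in the ratio: P = ∫_{5/12}^{11/12} u^2·(1 - u)^2 du / ∫_{0}^{1} u^2·(1 - u)^2 du.
An antiderivative of u^2·(1 - u)^2 is u^3·(6·u^2 - 15·u + 10)/30; evaluating from 5/12 to 11/12 gives ≈ 0.021610, while the full integral is 1/30.
Evaluating gives P = 4481/6912.

P ≈ 0.648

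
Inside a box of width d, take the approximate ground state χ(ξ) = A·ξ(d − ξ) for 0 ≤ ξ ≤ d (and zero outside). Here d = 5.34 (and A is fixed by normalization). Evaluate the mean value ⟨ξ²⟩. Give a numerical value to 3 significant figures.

⟨ξ^2⟩ ≈ 8.15

By definition ⟨ξ²⟩ = ∫ ξ^2 |χ(ξ)|² dξ.
Evaluating both integrals, ⟨ξ²⟩ = 2·d^2/7.
Putting d = 5.34 gives 8.147.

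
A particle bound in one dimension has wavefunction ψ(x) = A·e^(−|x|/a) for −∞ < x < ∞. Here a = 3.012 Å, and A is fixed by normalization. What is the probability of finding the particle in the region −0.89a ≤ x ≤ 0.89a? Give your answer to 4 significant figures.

|ψ|² is the probability density, so P = ∫_{−0.89a}^{0.89a} |ψ|² dx.
With A² fixed by ∫|ψ|² = 1, i.e. A² = (a)^(−1), substitute and integrate.
Both integrals are even about x = 0, so only the x ≥ 0 halves are needed (the factors of 2 cancel). In terms of u = x/a (A² and the length scale cancel between numerator and denominator), P = [∫_{0}^{0.89} e^(-2·u) du] / [∫_{0}^{∞} e^(-2·u) du].
Using ∫ e^(-2·u) du = -e^(-2·u)/2, the numerator is 1/2 - e^(-89/50)/2 and the denominator is 1/2.
This works out to P = 0.83136.

P ≈ 0.8314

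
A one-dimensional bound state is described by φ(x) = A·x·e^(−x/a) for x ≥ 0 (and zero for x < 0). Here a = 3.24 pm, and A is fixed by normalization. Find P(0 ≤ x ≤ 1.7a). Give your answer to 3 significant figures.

P = ∫_{0}^{1.7a} |φ(x)|² dx.
Since A² = 1/(a^3/4), this is the region integral divided by the full normalization integral.
Let u = x/a; then A² and the length scale cancel, so P = ∫_{0}^{1.7} u^2·e^(-2·u) du ÷ ∫_{0}^{∞} u^2·e^(-2·u) du.
Using ∫ u^2·e^(-2·u) du = -(2·u^2 + 2·u + 1)·e^(-2·u)/4, the numerator is 1/4 - 509·e^(-17/5)/200 and the denominator is 1/4.
Evaluating gives P = 0.6603.

P ≈ 0.660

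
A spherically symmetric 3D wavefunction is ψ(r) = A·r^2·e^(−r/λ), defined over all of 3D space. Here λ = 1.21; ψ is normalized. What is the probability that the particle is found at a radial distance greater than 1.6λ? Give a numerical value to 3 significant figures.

With dV = 4πr²dr, the probability is ∫|ψ|² dV over r > 1.6λ.
Normalization gives A² = 1/(45·π·λ^7/2).
In terms of u = r/λ (A², 4π and the length scale all cancel between numerator and denominator), P = [∫_{1.6}^{∞} u^6·e^(-2·u) du] / [∫_{0}^{∞} u^6·e^(-2·u) du].
Using ∫ u^6·e^(-2·u) du = -(4·u^6 + 12·u^5 + 30·u^4 + 60·u^3 + 90·u^2 + 90·u + 45)·e^(-2·u)/8, the numerator is ≈ 5.3740 and the denominator is 45/8.
Taking the ratio yields P = 0.9554.

P ≈ 0.955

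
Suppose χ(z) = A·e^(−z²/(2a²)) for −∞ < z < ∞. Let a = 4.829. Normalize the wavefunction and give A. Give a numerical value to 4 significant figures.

A ≈ 0.3418

We need A² ∫|f|² dz = 1, taking the integral from −∞ to ∞.
With ∫_{−∞}^{∞} z^(2m) e^(−αz²) dz = (2m−1)!!·√π / (2^m α^(m+1/2)), ∫|χ|² dz = A²·(√(π)·a).
So A² = (√(π)·a)^(−1).
Substituting a = 4.829 gives A² = 0.11683, so A = 0.34181.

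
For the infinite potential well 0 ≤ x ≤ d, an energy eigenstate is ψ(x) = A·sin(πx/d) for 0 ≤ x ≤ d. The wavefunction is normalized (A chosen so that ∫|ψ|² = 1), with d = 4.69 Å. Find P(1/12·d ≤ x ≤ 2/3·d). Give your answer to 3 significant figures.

P ≈ 0.801

|ψ|² is the probability density, so P = ∫_{1/12·d}^{2/3·d} |ψ|² dx.
The normalization integral ∫|ψ|²dx over the whole domain equals d/2·A², and A² cancels in the ratio.
Substituting u = x/d, A² and the length scale cancel in the ratio: P = ∫_{1/12}^{2/3} sin(π·u)^2 du / ∫_{0}^{1} sin(π·u)^2 du.
Using ∫ sin(π·u)^2 du = u/2 - sin(2·π·u)/(4·π), the numerator is 1/(8·π) + √(3)/(8·π) + 7/24 and the denominator is 1/2.
Evaluating gives P = (3 + 3·√(3) + 7·π)/(12·π).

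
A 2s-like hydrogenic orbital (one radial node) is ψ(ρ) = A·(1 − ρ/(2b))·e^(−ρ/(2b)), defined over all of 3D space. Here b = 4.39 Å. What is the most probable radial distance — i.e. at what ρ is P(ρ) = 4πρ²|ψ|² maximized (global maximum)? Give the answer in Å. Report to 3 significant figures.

ρ ≈ 23.0 Å

Differentiate P(ρ) = 4πρ²|ψ|² with respect to ρ and set to zero.
This gives ρ = b·(√(5) + 3).
With b = 4.39, the most probable radial distance is 22.99 Å.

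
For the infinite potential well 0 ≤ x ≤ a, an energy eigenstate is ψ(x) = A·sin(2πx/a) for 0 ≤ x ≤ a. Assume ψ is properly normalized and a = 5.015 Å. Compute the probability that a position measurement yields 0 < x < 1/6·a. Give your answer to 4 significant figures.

The probability is P = ∫ |ψ|² dx over [0, 1/6·a].
With A² fixed by ∫|ψ|² = 1, i.e. A² = (a/2)^(−1), substitute and integrate.
Let u = x/a; then A² and the length scale cancel, so P = ∫_{0}^{1/6} sin(2·π·u)^2 du ÷ ∫_{0}^{1} sin(2·π·u)^2 du.
Using ∫ sin(2·π·u)^2 du = u/2 - sin(4·π·u)/(8·π), the numerator is -√(3)/(16·π) + 1/12 and the denominator is 1/2.
Evaluating gives P = (-√(3)/8 + π/6)/π.

P ≈ 0.09775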